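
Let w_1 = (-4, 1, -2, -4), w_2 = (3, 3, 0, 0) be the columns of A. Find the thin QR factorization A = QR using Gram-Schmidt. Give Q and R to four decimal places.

w_1 = (-4, 1, -2, -4); ‖w_1‖ = 6.0828, so e_1 = (-0.6576, 0.1644, -0.3288, -0.6576).
e_1·w_2 = (-0.6576)·3 + 0.1644·3 + (-0.3288)·0 + (-0.6576)·0 = -1.4796.
u_2 = w_2 + 1.4796·e_1 = (2.0270, 3.2432, -0.4865, -0.9730).
‖u_2‖ = 3.9763, so e_2 = (0.5098, 0.8156, -0.1223, -0.2447).

Q = [[-0.6576, 0.5098], [0.1644, 0.8156], [-0.3288, -0.1223], [-0.6576, -0.2447]], R = [[6.0828, -1.4796], [0.0000, 3.9763]]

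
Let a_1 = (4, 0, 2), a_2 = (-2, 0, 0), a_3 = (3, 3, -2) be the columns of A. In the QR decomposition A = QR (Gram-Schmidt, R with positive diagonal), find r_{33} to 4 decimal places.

r_{33} = 3.0000

a_1 = (4, 0, 2); ‖a_1‖ = 4.4721, so e_1 = (0.8944, 0.0000, 0.4472).
e_1·a_2 = 0.8944·(-2) + 0.0000·0 + 0.4472·0 = -1.7889.
u_2 = a_2 + 1.7889·e_1 = (-0.4000, 0.0000, 0.8000).
‖u_2‖ = 0.8944, so e_2 = (-0.4472, 0.0000, 0.8944).
e_1·a_3 = 0.8944·3 + 0.0000·3 + 0.4472·(-2) = 1.7889; e_2·a_3 = (-0.4472)·3 + 0.0000·3 + 0.8944·(-2) = -3.1305.
u_3 = a_3 − 1.7889·e_1 + 3.1305·e_2 = (0.0000, 3.0000, 0.0000).
r_{33} = ‖u_3‖ = 3.0000.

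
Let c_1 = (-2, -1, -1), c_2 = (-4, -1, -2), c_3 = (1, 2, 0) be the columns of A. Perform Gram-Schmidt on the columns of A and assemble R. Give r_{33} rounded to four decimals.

r_{33} = 0.4472

c_1 = (-2, -1, -1); ‖c_1‖ = 2.4495, so e_1 = (-0.8165, -0.4082, -0.4082).
e_1·c_2 = (-0.8165)·(-4) + (-0.4082)·(-1) + (-0.4082)·(-2) = 4.4907.
u_2 = c_2 − 4.4907·e_1 = (-0.3333, 0.8333, -0.1667).
‖u_2‖ = 0.9129, so e_2 = (-0.3651, 0.9129, -0.1826).
e_1·c_3 = (-0.8165)·1 + (-0.4082)·2 + (-0.4082)·0 = -1.6330; e_2·c_3 = (-0.3651)·1 + 0.9129·2 + (-0.1826)·0 = 1.4606.
u_3 = c_3 + 1.6330·e_1 − 1.4606·e_2 = (0.2000, 0.0000, -0.4000).
r_{33} = ‖u_3‖ = 0.4472.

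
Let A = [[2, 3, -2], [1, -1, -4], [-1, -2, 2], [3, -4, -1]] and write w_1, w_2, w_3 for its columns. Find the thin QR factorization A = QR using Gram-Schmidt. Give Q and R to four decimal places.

Q = [[0.5164, 0.6888, 0.1575], [0.2582, -0.1252, -0.9352], [-0.2582, -0.4384, 0.1743], [0.7746, -0.5636, 0.2648]], R = [[3.8730, -1.2910, -3.3566], [0.0000, 5.3229, -1.1898], [0.0000, 0.0000, 3.5097]]

w_1 = (2, 1, -1, 3); ‖w_1‖ = 3.8730, so e_1 = (0.5164, 0.2582, -0.2582, 0.7746).
e_1·w_2 = 0.5164·3 + 0.2582·(-1) + (-0.2582)·(-2) + 0.7746·(-4) = -1.2910.
u_2 = w_2 + 1.2910·e_1 = (3.6667, -0.6667, -2.3333, -3.0000).
‖u_2‖ = 5.3229, so e_2 = (0.6888, -0.1252, -0.4384, -0.5636).
e_1·w_3 = 0.5164·(-2) + 0.2582·(-4) + (-0.2582)·2 + 0.7746·(-1) = -3.3566; e_2·w_3 = 0.6888·(-2) + (-0.1252)·(-4) + (-0.4384)·2 + (-0.5636)·(-1) = -1.1898.
u_3 = w_3 + 3.3566·e_1 + 1.1898·e_2 = (0.5529, -3.2824, 0.6118, 0.9294).
‖u_3‖ = 3.5097, so e_3 = (0.1575, -0.9352, 0.1743, 0.2648).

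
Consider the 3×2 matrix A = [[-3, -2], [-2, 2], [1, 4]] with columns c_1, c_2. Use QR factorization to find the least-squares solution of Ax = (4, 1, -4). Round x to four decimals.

c_1 = (-3, -2, 1); ‖c_1‖ = 3.7417, so e_1 = (-0.8018, -0.5345, 0.2673).
e_1·c_2 = (-0.8018)·(-2) + (-0.5345)·2 + 0.2673·4 = 1.6036.
u_2 = c_2 − 1.6036·e_1 = (-0.7143, 2.8571, 3.5714).
‖u_2‖ = 4.6291, so e_2 = (-0.1543, 0.6172, 0.7715).
Qᵀb = (-4.8107, -3.0861).
Back-substitute: x_2 = -3.0861/4.6291 = -0.6667.
x_1 = (-4.8107 − 1.6036·(-0.6667))/3.7417 = -1.0000.

x = (-1.0000, -0.6667)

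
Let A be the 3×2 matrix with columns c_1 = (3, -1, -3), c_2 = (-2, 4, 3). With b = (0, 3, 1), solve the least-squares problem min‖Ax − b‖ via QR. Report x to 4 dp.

x = (0.5842, 0.9000)

c_1 = (3, -1, -3); ‖c_1‖ = 4.3589, so q_1 = (0.6882, -0.2294, -0.6882).
q_1·c_2 = 0.6882·(-2) + (-0.2294)·4 + (-0.6882)·3 = -4.3589.
u_2 = c_2 + 4.3589·q_1 = (1.0000, 3.0000, 0.0000).
‖u_2‖ = 3.1623, so q_2 = (0.3162, 0.9487, 0.0000).
Qᵀb = (-1.3765, 2.8460).
Back-substitute: x_2 = 2.8460/3.1623 = 0.9000.
x_1 = (-1.3765 + 4.3589·0.9000)/4.3589 = 0.5842.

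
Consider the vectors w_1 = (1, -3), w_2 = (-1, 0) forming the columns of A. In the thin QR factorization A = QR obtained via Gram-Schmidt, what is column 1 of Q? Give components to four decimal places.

w_1 = (1, -3); ‖w_1‖ = 3.1623, so q_1 = (0.3162, -0.9487).

q_1 = (0.3162, -0.9487)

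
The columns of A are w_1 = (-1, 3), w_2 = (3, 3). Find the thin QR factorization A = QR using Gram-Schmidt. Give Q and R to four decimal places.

w_1 = (-1, 3); ‖w_1‖ = 3.1623, so q_1 = (-0.3162, 0.9487).
q_1·w_2 = (-0.3162)·3 + 0.9487·3 = 1.8974.
u_2 = w_2 − 1.8974·q_1 = (3.6000, 1.2000).
‖u_2‖ = 3.7947, so q_2 = (0.9487, 0.3162).

Q = [[-0.3162, 0.9487], [0.9487, 0.3162]], R = [[3.1623, 1.8974], [0.0000, 3.7947]]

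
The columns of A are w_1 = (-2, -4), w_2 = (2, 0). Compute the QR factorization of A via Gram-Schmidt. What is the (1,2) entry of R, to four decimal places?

e_1 = w_1/‖w_1‖ = (-2, -4)/4.4721 = (-0.4472, -0.8944).
r_{12} = e_1·w_2 = -0.8944.

r_{12} = -0.8944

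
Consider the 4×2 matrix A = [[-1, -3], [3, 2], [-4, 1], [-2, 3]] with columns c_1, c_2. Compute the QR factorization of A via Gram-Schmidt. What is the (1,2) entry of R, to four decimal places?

r_{12} = -0.1826

c_1 = (-1, 3, -4, -2); ‖c_1‖ = 5.4772, so e_1 = (-0.1826, 0.5477, -0.7303, -0.3651).
r_{12} = e_1·c_2 = -0.1826.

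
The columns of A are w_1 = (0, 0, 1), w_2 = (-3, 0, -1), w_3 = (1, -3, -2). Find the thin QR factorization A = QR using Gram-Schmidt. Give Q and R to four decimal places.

w_1 = (0, 0, 1); ‖w_1‖ = 1.0000, so e_1 = (0.0000, 0.0000, 1.0000).
e_1·w_2 = 0.0000·(-3) + 0.0000·0 + 1.0000·(-1) = -1.0000.
u_2 = w_2 + 1.0000·e_1 = (-3.0000, 0.0000, 0.0000).
‖u_2‖ = 3.0000, so e_2 = (-1.0000, 0.0000, 0.0000).
e_1·w_3 = 0.0000·1 + 0.0000·(-3) + 1.0000·(-2) = -2.0000; e_2·w_3 = (-1.0000)·1 + 0.0000·(-3) + 0.0000·(-2) = -1.0000.
u_3 = w_3 + 2.0000·e_1 + 1.0000·e_2 = (0.0000, -3.0000, 0.0000).
‖u_3‖ = 3.0000, so e_3 = (0.0000, -1.0000, 0.0000).

Q = [[0.0000, -1.0000, 0.0000], [0.0000, 0.0000, -1.0000], [1.0000, 0.0000, 0.0000]], R = [[1.0000, -1.0000, -2.0000], [0.0000, 3.0000, -1.0000], [0.0000, 0.0000, 3.0000]]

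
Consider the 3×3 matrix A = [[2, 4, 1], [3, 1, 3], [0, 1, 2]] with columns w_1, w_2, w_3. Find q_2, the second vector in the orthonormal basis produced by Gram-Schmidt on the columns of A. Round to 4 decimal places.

w_1 = (2, 3, 0); ‖w_1‖ = 3.6056, so q_1 = (0.5547, 0.8321, 0.0000).
q_1·w_2 = 0.5547·4 + 0.8321·1 + 0.0000·1 = 3.0509.
u_2 = w_2 − 3.0509·q_1 = (2.3077, -1.5385, 1.0000).
‖u_2‖ = 2.9483, so q_2 = (0.7827, -0.5218, 0.3392).

q_2 = (0.7827, -0.5218, 0.3392)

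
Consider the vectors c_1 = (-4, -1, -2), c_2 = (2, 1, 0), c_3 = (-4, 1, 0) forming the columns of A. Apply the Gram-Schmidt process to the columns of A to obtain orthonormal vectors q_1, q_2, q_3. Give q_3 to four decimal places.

q_1 = c_1/‖c_1‖ = (-4, -1, -2)/4.5826 = (-0.8729, -0.2182, -0.4364).
r_{12} = q_1·c_2 = -1.9640.
u_2 = c_2 + 1.9640·q_1 = (0.2857, 0.5714, -0.8571).
‖u_2‖ = 1.0690, so q_2 = (0.2673, 0.5345, -0.8018).
r_{13} = q_1·c_3 = 3.2733; r_{23} = q_2·c_3 = -0.5345.
u_3 = c_3 − 3.2733·q_1 + 0.5345·q_2 = (-1.0000, 2.0000, 1.0000).
‖u_3‖ = 2.4495, so q_3 = (-0.4082, 0.8165, 0.4082).

q_3 = (-0.4082, 0.8165, 0.4082)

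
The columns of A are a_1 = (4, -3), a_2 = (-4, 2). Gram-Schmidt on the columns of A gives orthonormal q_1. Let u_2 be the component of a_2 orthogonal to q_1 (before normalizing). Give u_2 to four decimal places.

a_1 = (4, -3); ‖a_1‖ = 5.0000, so q_1 = (0.8000, -0.6000).
q_1·a_2 = 0.8000·(-4) + (-0.6000)·2 = -4.4000.
u_2 = a_2 + 4.4000·q_1 = (-0.4800, -0.6400).

u_2 = (-0.4800, -0.6400)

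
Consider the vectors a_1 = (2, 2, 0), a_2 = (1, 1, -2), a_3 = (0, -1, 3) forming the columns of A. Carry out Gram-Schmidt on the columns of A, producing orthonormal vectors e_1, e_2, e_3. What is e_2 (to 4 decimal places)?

e_2 = (0.0000, 0.0000, -1.0000)

e_1 = a_1/‖a_1‖ = (2, 2, 0)/2.8284 = (0.7071, 0.7071, 0.0000).
r_{12} = e_1·a_2 = 1.4142.
u_2 = a_2 − 1.4142·e_1 = (0.0000, 0.0000, -2.0000).
‖u_2‖ = 2.0000, so e_2 = (0.0000, 0.0000, -1.0000).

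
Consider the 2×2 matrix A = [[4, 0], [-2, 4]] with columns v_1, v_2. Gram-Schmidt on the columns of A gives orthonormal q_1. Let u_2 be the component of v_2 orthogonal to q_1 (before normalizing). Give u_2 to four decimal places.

q_1 = v_1/‖v_1‖ = (4, -2)/4.4721 = (0.8944, -0.4472).
r_{12} = q_1·v_2 = -1.7889.
u_2 = v_2 + 1.7889·q_1 = (1.6000, 3.2000).

u_2 = (1.6000, 3.2000)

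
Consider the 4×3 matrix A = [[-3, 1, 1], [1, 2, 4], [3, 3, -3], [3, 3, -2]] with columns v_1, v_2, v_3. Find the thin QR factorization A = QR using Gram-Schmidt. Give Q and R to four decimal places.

v_1 = (-3, 1, 3, 3); ‖v_1‖ = 5.2915, so e_1 = (-0.5669, 0.1890, 0.5669, 0.5669).
e_1·v_2 = (-0.5669)·1 + 0.1890·2 + 0.5669·3 + 0.5669·3 = 3.2127.
u_2 = v_2 − 3.2127·e_1 = (2.8214, 1.3929, 1.1786, 1.1786).
‖u_2‖ = 3.5607, so e_2 = (0.7924, 0.3912, 0.3310, 0.3310).
e_1·v_3 = (-0.5669)·1 + 0.1890·4 + 0.5669·(-3) + 0.5669·(-2) = -2.6458; e_2·v_3 = 0.7924·1 + 0.3912·4 + 0.3310·(-3) + 0.3310·(-2) = 0.7021.
u_3 = v_3 + 2.6458·e_1 − 0.7021·e_2 = (-1.0563, 4.2254, -1.7324, -0.7324).
‖u_3‖ = 4.7442, so e_3 = (-0.2227, 0.8906, -0.3652, -0.1544).

Q = [[-0.5669, 0.7924, -0.2227], [0.1890, 0.3912, 0.8906], [0.5669, 0.3310, -0.3652], [0.5669, 0.3310, -0.1544]], R = [[5.2915, 3.2127, -2.6458], [0.0000, 3.5607, 0.7021], [0.0000, 0.0000, 4.7442]]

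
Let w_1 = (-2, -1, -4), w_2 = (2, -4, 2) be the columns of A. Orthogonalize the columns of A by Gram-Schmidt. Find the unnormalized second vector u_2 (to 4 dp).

u_2 = (1.2381, -4.3810, 0.4762)

w_1 = (-2, -1, -4); ‖w_1‖ = 4.5826, so e_1 = (-0.4364, -0.2182, -0.8729).
e_1·w_2 = (-0.4364)·2 + (-0.2182)·(-4) + (-0.8729)·2 = -1.7457.
u_2 = w_2 + 1.7457·e_1 = (1.2381, -4.3810, 0.4762).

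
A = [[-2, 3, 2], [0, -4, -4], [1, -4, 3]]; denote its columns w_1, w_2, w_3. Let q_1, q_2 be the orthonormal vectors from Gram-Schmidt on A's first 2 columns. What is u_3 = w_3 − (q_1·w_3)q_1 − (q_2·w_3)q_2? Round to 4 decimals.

u_3 = (1.9810, -2.4762, 3.9619)

q_1 = w_1/‖w_1‖ = (-2, 0, 1)/2.2361 = (-0.8944, 0.0000, 0.4472).
r_{12} = q_1·w_2 = -4.4721.
u_2 = w_2 + 4.4721·q_1 = (-1.0000, -4.0000, -2.0000).
‖u_2‖ = 4.5826, so q_2 = (-0.2182, -0.8729, -0.4364).
r_{13} = q_1·w_3 = -0.4472; r_{23} = q_2·w_3 = 1.7457.
u_3 = w_3 + 0.4472·q_1 − 1.7457·q_2 = (1.9810, -2.4762, 3.9619).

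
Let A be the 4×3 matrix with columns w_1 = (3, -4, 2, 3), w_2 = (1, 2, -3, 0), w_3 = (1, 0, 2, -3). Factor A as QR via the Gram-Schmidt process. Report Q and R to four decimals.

Q = [[0.4867, 0.5681, 0.6392], [-0.6489, 0.2561, 0.0674], [0.3244, -0.7362, 0.2580], [0.4867, 0.2641, -0.7213]], R = [[6.1644, -1.7844, -0.3244], [0.0000, 3.2887, -1.6964], [0.0000, 0.0000, 3.3192]]

w_1 = (3, -4, 2, 3); ‖w_1‖ = 6.1644, so q_1 = (0.4867, -0.6489, 0.3244, 0.4867).
q_1·w_2 = 0.4867·1 + (-0.6489)·2 + 0.3244·(-3) + 0.4867·0 = -1.7844.
u_2 = w_2 + 1.7844·q_1 = (1.8684, 0.8421, -2.4211, 0.8684).
‖u_2‖ = 3.2887, so q_2 = (0.5681, 0.2561, -0.7362, 0.2641).
q_1·w_3 = 0.4867·1 + (-0.6489)·0 + 0.3244·2 + 0.4867·(-3) = -0.3244; q_2·w_3 = 0.5681·1 + 0.2561·0 + (-0.7362)·2 + 0.2641·(-3) = -1.6964.
u_3 = w_3 + 0.3244·q_1 + 1.6964·q_2 = (2.1217, 0.2238, 0.8564, -2.3942).
‖u_3‖ = 3.3192, so q_3 = (0.6392, 0.0674, 0.2580, -0.7213).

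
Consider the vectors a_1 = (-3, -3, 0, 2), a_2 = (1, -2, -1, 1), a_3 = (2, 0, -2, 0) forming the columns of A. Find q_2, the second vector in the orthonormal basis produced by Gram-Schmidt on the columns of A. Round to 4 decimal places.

q_2 = (0.6945, -0.5444, -0.4130, 0.2253)

q_1 = a_1/‖a_1‖ = (-3, -3, 0, 2)/4.6904 = (-0.6396, -0.6396, 0.0000, 0.4264).
r_{12} = q_1·a_2 = 1.0660.
u_2 = a_2 − 1.0660·q_1 = (1.6818, -1.3182, -1.0000, 0.5455).
‖u_2‖ = 2.4215, so q_2 = (0.6945, -0.5444, -0.4130, 0.2253).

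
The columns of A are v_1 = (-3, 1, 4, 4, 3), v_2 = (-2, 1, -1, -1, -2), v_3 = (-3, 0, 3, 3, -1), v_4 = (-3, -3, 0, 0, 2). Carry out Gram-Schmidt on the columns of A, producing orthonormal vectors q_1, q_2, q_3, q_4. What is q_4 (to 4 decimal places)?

q_4 = (-0.4856, -0.7770, -0.1943, -0.1943, 0.2914)

q_1 = v_1/‖v_1‖ = (-3, 1, 4, 4, 3)/7.1414 = (-0.4201, 0.1400, 0.5601, 0.5601, 0.4201).
r_{12} = q_1·v_2 = -0.9802.
u_2 = v_2 + 0.9802·q_1 = (-2.4118, 1.1373, -0.4510, -0.4510, -1.5882).
‖u_2‖ = 3.1685, so q_2 = (-0.7612, 0.3589, -0.1423, -0.1423, -0.5013).
r_{13} = q_1·v_3 = 4.2008; r_{23} = q_2·v_3 = 1.9308.
u_3 = v_3 − 4.2008·q_1 − 1.9308·q_2 = (0.2344, -1.2812, 0.9219, 0.9219, -1.7969).
‖u_3‖ = 2.5739, so q_3 = (0.0911, -0.4978, 0.3582, 0.3582, -0.6981).
r_{14} = q_1·v_4 = 1.6803; r_{24} = q_2·v_4 = 0.2042; r_{34} = q_3·v_4 = -0.1760.
u_4 = v_4 − 1.6803·q_1 − 0.2042·q_2 + 0.1760·q_3 = (-2.1226, -3.3962, -0.8491, -0.8491, 1.2736).
‖u_4‖ = 4.3708, so q_4 = (-0.4856, -0.7770, -0.1943, -0.1943, 0.2914).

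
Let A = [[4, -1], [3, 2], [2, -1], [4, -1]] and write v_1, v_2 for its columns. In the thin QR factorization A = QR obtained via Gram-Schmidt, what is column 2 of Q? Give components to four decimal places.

q_1 = v_1/‖v_1‖ = (4, 3, 2, 4)/6.7082 = (0.5963, 0.4472, 0.2981, 0.5963).
r_{12} = q_1·v_2 = -0.5963.
u_2 = v_2 + 0.5963·q_1 = (-0.6444, 2.2667, -0.8222, -0.6444).
‖u_2‖ = 2.5777, so q_2 = (-0.2500, 0.8793, -0.3190, -0.2500).

q_2 = (-0.2500, 0.8793, -0.3190, -0.2500)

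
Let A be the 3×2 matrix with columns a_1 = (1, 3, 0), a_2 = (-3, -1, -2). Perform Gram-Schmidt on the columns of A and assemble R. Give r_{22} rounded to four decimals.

r_{22} = 3.2249

a_1 = (1, 3, 0); ‖a_1‖ = 3.1623, so q_1 = (0.3162, 0.9487, 0.0000).
q_1·a_2 = 0.3162·(-3) + 0.9487·(-1) + 0.0000·(-2) = -1.8974.
u_2 = a_2 + 1.8974·q_1 = (-2.4000, 0.8000, -2.0000).
r_{22} = ‖u_2‖ = 3.2249.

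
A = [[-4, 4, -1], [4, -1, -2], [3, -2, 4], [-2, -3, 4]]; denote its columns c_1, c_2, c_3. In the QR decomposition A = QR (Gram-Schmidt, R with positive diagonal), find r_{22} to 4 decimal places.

r_{22} = 4.5947

e_1 = c_1/‖c_1‖ = (-4, 4, 3, -2)/6.7082 = (-0.5963, 0.5963, 0.4472, -0.2981).
r_{12} = e_1·c_2 = -2.9814.
u_2 = c_2 + 2.9814·e_1 = (2.2222, 0.7778, -0.6667, -3.8889).
r_{22} = ‖u_2‖ = 4.5947.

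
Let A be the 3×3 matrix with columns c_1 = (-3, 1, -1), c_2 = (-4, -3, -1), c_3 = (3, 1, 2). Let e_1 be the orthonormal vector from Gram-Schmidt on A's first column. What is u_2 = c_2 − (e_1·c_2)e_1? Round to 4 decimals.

e_1 = c_1/‖c_1‖ = (-3, 1, -1)/3.3166 = (-0.9045, 0.3015, -0.3015).
r_{12} = e_1·c_2 = 3.0151.
u_2 = c_2 − 3.0151·e_1 = (-1.2727, -3.9091, -0.0909).

u_2 = (-1.2727, -3.9091, -0.0909)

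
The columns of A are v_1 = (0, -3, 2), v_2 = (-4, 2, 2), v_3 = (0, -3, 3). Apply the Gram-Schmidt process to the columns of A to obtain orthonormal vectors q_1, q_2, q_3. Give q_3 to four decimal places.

v_1 = (0, -3, 2); ‖v_1‖ = 3.6056, so q_1 = (0.0000, -0.8321, 0.5547).
q_1·v_2 = 0.0000·(-4) + (-0.8321)·2 + 0.5547·2 = -0.5547.
u_2 = v_2 + 0.5547·q_1 = (-4.0000, 1.5385, 2.3077).
‖u_2‖ = 4.8675, so q_2 = (-0.8218, 0.3161, 0.4741).
q_1·v_3 = 0.0000·0 + (-0.8321)·(-3) + 0.5547·3 = 4.1603; q_2·v_3 = (-0.8218)·0 + 0.3161·(-3) + 0.4741·3 = 0.4741.
u_3 = v_3 − 4.1603·q_1 − 0.4741·q_2 = (0.3896, 0.3117, 0.4675).
‖u_3‖ = 0.6838, so q_3 = (0.5698, 0.4558, 0.6838).

q_3 = (0.5698, 0.4558, 0.6838)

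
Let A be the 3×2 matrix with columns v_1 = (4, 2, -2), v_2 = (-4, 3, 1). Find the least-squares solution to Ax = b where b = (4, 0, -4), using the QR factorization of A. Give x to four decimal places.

v_1 = (4, 2, -2); ‖v_1‖ = 4.8990, so e_1 = (0.8165, 0.4082, -0.4082).
e_1·v_2 = 0.8165·(-4) + 0.4082·3 + (-0.4082)·1 = -2.4495.
u_2 = v_2 + 2.4495·e_1 = (-2.0000, 4.0000, 0.0000).
‖u_2‖ = 4.4721, so e_2 = (-0.4472, 0.8944, 0.0000).
Qᵀb = (4.8990, -1.7889).
Back-substitute: x_2 = -1.7889/4.4721 = -0.4000.
x_1 = (4.8990 + 2.4495·(-0.4000))/4.8990 = 0.8000.

x = (0.8000, -0.4000)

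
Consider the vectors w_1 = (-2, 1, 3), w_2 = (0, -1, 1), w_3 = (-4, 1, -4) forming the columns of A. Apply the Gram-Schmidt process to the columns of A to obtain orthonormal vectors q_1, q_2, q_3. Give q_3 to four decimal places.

q_1 = w_1/‖w_1‖ = (-2, 1, 3)/3.7417 = (-0.5345, 0.2673, 0.8018).
r_{12} = q_1·w_2 = 0.5345.
u_2 = w_2 − 0.5345·q_1 = (0.2857, -1.1429, 0.5714).
‖u_2‖ = 1.3093, so q_2 = (0.2182, -0.8729, 0.4364).
r_{13} = q_1·w_3 = -0.8018; r_{23} = q_2·w_3 = -3.4915.
u_3 = w_3 + 0.8018·q_1 + 3.4915·q_2 = (-3.6667, -1.8333, -1.8333).
‖u_3‖ = 4.4907, so q_3 = (-0.8165, -0.4082, -0.4082).

q_3 = (-0.8165, -0.4082, -0.4082)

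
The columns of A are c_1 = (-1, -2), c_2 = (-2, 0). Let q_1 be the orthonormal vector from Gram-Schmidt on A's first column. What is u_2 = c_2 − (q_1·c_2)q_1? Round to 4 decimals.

q_1 = c_1/‖c_1‖ = (-1, -2)/2.2361 = (-0.4472, -0.8944).
r_{12} = q_1·c_2 = 0.8944.
u_2 = c_2 − 0.8944·q_1 = (-1.6000, 0.8000).

u_2 = (-1.6000, 0.8000)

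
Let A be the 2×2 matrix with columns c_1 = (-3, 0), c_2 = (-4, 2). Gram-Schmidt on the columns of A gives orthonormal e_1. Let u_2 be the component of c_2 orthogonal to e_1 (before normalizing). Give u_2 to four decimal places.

c_1 = (-3, 0); ‖c_1‖ = 3.0000, so e_1 = (-1.0000, 0.0000).
e_1·c_2 = (-1.0000)·(-4) + 0.0000·2 = 4.0000.
u_2 = c_2 − 4.0000·e_1 = (0.0000, 2.0000).

u_2 = (0.0000, 2.0000)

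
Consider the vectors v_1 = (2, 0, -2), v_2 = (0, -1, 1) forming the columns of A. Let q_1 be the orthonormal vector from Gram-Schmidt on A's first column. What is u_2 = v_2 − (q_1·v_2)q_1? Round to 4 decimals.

q_1 = v_1/‖v_1‖ = (2, 0, -2)/2.8284 = (0.7071, 0.0000, -0.7071).
r_{12} = q_1·v_2 = -0.7071.
u_2 = v_2 + 0.7071·q_1 = (0.5000, -1.0000, 0.5000).

u_2 = (0.5000, -1.0000, 0.5000)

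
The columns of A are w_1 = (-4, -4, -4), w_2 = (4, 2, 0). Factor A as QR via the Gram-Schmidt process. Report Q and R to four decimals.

q_1 = w_1/‖w_1‖ = (-4, -4, -4)/6.9282 = (-0.5774, -0.5774, -0.5774).
r_{12} = q_1·w_2 = -3.4641.
u_2 = w_2 + 3.4641·q_1 = (2.0000, 0.0000, -2.0000).
‖u_2‖ = 2.8284, so q_2 = (0.7071, 0.0000, -0.7071).

Q = [[-0.5774, 0.7071], [-0.5774, 0.0000], [-0.5774, -0.7071]], R = [[6.9282, -3.4641], [0.0000, 2.8284]]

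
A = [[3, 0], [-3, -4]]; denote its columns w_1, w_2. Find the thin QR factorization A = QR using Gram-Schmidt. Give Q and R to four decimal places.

w_1 = (3, -3); ‖w_1‖ = 4.2426, so q_1 = (0.7071, -0.7071).
q_1·w_2 = 0.7071·0 + (-0.7071)·(-4) = 2.8284.
u_2 = w_2 − 2.8284·q_1 = (-2.0000, -2.0000).
‖u_2‖ = 2.8284, so q_2 = (-0.7071, -0.7071).

Q = [[0.7071, -0.7071], [-0.7071, -0.7071]], R = [[4.2426, 2.8284], [0.0000, 2.8284]]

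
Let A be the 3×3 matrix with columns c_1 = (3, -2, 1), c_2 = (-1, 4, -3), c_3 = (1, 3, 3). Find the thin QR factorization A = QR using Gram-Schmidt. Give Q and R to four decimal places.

Q = [[0.8018, 0.5774, 0.1543], [-0.5345, 0.5774, 0.6172], [0.2673, -0.5774, 0.7715]], R = [[3.7417, -3.7417, 0.0000], [0.0000, 3.4641, 0.5774], [0.0000, 0.0000, 4.3205]]

e_1 = c_1/‖c_1‖ = (3, -2, 1)/3.7417 = (0.8018, -0.5345, 0.2673).
r_{12} = e_1·c_2 = -3.7417.
u_2 = c_2 + 3.7417·e_1 = (2.0000, 2.0000, -2.0000).
‖u_2‖ = 3.4641, so e_2 = (0.5774, 0.5774, -0.5774).
r_{13} = e_1·c_3 = 0.0000; r_{23} = e_2·c_3 = 0.5774.
u_3 = c_3 + 0.0000·e_1 − 0.5774·e_2 = (0.6667, 2.6667, 3.3333).
‖u_3‖ = 4.3205, so e_3 = (0.1543, 0.6172, 0.7715).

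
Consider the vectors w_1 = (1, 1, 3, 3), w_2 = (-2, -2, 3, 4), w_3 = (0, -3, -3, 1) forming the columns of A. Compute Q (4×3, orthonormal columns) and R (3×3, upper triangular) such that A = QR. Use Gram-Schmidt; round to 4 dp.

e_1 = w_1/‖w_1‖ = (1, 1, 3, 3)/4.4721 = (0.2236, 0.2236, 0.6708, 0.6708).
r_{12} = e_1·w_2 = 3.8013.
u_2 = w_2 − 3.8013·e_1 = (-2.8500, -2.8500, 0.4500, 1.4500).
‖u_2‖ = 4.3070, so e_2 = (-0.6617, -0.6617, 0.1045, 0.3367).
r_{13} = e_1·w_3 = -2.0125; r_{23} = e_2·w_3 = 2.0084.
u_3 = w_3 + 2.0125·e_1 − 2.0084·e_2 = (1.7790, -1.2210, -1.8598, 1.6739).
‖u_3‖ = 3.3040, so e_3 = (0.5384, -0.3696, -0.5629, 0.5066).

Q = [[0.2236, -0.6617, 0.5384], [0.2236, -0.6617, -0.3696], [0.6708, 0.1045, -0.5629], [0.6708, 0.3367, 0.5066]], R = [[4.4721, 3.8013, -2.0125], [0.0000, 4.3070, 2.0084], [0.0000, 0.0000, 3.3040]]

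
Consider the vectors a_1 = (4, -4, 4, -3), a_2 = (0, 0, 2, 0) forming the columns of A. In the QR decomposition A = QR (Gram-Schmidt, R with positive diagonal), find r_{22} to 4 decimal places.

a_1 = (4, -4, 4, -3); ‖a_1‖ = 7.5498, so e_1 = (0.5298, -0.5298, 0.5298, -0.3974).
e_1·a_2 = 0.5298·0 + (-0.5298)·0 + 0.5298·2 + (-0.3974)·0 = 1.0596.
u_2 = a_2 − 1.0596·e_1 = (-0.5614, 0.5614, 1.4386, 0.4211).
r_{22} = ‖u_2‖ = 1.6962.

r_{22} = 1.6962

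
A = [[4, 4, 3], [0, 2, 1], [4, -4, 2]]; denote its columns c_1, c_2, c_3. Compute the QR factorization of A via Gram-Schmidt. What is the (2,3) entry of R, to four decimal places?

e_1 = c_1/‖c_1‖ = (4, 0, 4)/5.6569 = (0.7071, 0.0000, 0.7071).
r_{12} = e_1·c_2 = 0.0000.
u_2 = c_2 + 0.0000·e_1 = (4.0000, 2.0000, -4.0000).
‖u_2‖ = 6.0000, so e_2 = (0.6667, 0.3333, -0.6667).
r_{23} = e_2·c_3 = 1.0000.

r_{23} = 1.0000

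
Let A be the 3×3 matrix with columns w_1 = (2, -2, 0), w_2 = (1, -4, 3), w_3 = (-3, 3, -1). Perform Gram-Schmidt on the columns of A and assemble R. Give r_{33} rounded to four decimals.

w_1 = (2, -2, 0); ‖w_1‖ = 2.8284, so q_1 = (0.7071, -0.7071, 0.0000).
q_1·w_2 = 0.7071·1 + (-0.7071)·(-4) + 0.0000·3 = 3.5355.
u_2 = w_2 − 3.5355·q_1 = (-1.5000, -1.5000, 3.0000).
‖u_2‖ = 3.6742, so q_2 = (-0.4082, -0.4082, 0.8165).
q_1·w_3 = 0.7071·(-3) + (-0.7071)·3 + 0.0000·(-1) = -4.2426; q_2·w_3 = (-0.4082)·(-3) + (-0.4082)·3 + 0.8165·(-1) = -0.8165.
u_3 = w_3 + 4.2426·q_1 + 0.8165·q_2 = (-0.3333, -0.3333, -0.3333).
r_{33} = ‖u_3‖ = 0.5774.

r_{33} = 0.5774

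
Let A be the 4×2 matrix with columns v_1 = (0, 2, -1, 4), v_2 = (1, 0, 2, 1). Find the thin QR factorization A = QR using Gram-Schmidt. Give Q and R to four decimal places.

Q = [[0.0000, 0.4149], [0.4364, -0.0790], [-0.2182, 0.8693], [0.8729, 0.2568]], R = [[4.5826, 0.4364], [0.0000, 2.4103]]

v_1 = (0, 2, -1, 4); ‖v_1‖ = 4.5826, so q_1 = (0.0000, 0.4364, -0.2182, 0.8729).
q_1·v_2 = 0.0000·1 + 0.4364·0 + (-0.2182)·2 + 0.8729·1 = 0.4364.
u_2 = v_2 − 0.4364·q_1 = (1.0000, -0.1905, 2.0952, 0.6190).
‖u_2‖ = 2.4103, so q_2 = (0.4149, -0.0790, 0.8693, 0.2568).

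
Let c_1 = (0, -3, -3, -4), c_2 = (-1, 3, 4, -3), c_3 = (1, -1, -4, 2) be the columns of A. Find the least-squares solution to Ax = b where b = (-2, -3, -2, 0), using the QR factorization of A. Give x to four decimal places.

c_1 = (0, -3, -3, -4); ‖c_1‖ = 5.8310, so q_1 = (0.0000, -0.5145, -0.5145, -0.6860).
q_1·c_2 = 0.0000·(-1) + (-0.5145)·3 + (-0.5145)·4 + (-0.6860)·(-3) = -1.5435.
u_2 = c_2 + 1.5435·q_1 = (-1.0000, 2.2059, 3.2059, -4.0588).
‖u_2‖ = 5.7112, so q_2 = (-0.1751, 0.3862, 0.5613, -0.7107).
q_1·c_3 = 0.0000·1 + (-0.5145)·(-1) + (-0.5145)·(-4) + (-0.6860)·2 = 1.2005; q_2·c_3 = (-0.1751)·1 + 0.3862·(-1) + 0.5613·(-4) + (-0.7107)·2 = -4.2280.
u_3 = c_3 − 1.2005·q_1 + 4.2280·q_2 = (0.2597, 1.2507, -1.0090, -0.1812).
‖u_3‖ = 1.6379, so q_3 = (0.1586, 0.7636, -0.6161, -0.1107).
Qᵀb = (2.5725, -1.9312, -1.3758).
Back-substitute: x_3 = -1.3758/1.6379 = -0.8400.
x_2 = (-1.9312 + 4.2280·(-0.8400))/5.7112 = -0.9600.
x_1 = (2.5725 + 1.5435·(-0.9600) − 1.2005·(-0.8400))/5.8310 = 0.3600.

x = (0.3600, -0.9600, -0.8400)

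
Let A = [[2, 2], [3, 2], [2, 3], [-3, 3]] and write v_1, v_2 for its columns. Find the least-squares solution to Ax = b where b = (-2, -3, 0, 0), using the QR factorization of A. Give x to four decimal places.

q_1 = v_1/‖v_1‖ = (2, 3, 2, -3)/5.0990 = (0.3922, 0.5883, 0.3922, -0.5883).
r_{12} = q_1·v_2 = 1.3728.
u_2 = v_2 − 1.3728·q_1 = (1.4615, 1.1923, 2.4615, 3.8077).
‖u_2‖ = 4.9107, so q_2 = (0.2976, 0.2428, 0.5013, 0.7754).
Qᵀb = (-2.5495, -1.3236).
Back-substitute: x_2 = -1.3236/4.9107 = -0.2695.
x_1 = (-2.5495 − 1.3728·(-0.2695))/5.0990 = -0.4274.

x = (-0.4274, -0.2695)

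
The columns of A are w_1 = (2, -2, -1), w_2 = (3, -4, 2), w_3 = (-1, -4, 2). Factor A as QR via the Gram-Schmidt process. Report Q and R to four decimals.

e_1 = w_1/‖w_1‖ = (2, -2, -1)/3.0000 = (0.6667, -0.6667, -0.3333).
r_{12} = e_1·w_2 = 4.0000.
u_2 = w_2 − 4.0000·e_1 = (0.3333, -1.3333, 3.3333).
‖u_2‖ = 3.6056, so e_2 = (0.0925, -0.3698, 0.9245).
r_{13} = e_1·w_3 = 1.3333; r_{23} = e_2·w_3 = 3.2358.
u_3 = w_3 − 1.3333·e_1 − 3.2358·e_2 = (-2.1880, -1.9145, -0.5470).
‖u_3‖ = 2.9584, so e_3 = (-0.7396, -0.6472, -0.1849).

Q = [[0.6667, 0.0925, -0.7396], [-0.6667, -0.3698, -0.6472], [-0.3333, 0.9245, -0.1849]], R = [[3.0000, 4.0000, 1.3333], [0.0000, 3.6056, 3.2358], [0.0000, 0.0000, 2.9584]]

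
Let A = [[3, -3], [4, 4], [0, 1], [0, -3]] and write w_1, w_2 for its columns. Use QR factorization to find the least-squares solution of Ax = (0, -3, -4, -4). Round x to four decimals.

q_1 = w_1/‖w_1‖ = (3, 4, 0, 0)/5.0000 = (0.6000, 0.8000, 0.0000, 0.0000).
r_{12} = q_1·w_2 = 1.4000.
u_2 = w_2 − 1.4000·q_1 = (-3.8400, 2.8800, 1.0000, -3.0000).
‖u_2‖ = 5.7480, so q_2 = (-0.6681, 0.5010, 0.1740, -0.5219).
Qᵀb = (-2.4000, -0.1113).
Back-substitute: x_2 = -0.1113/5.7480 = -0.0194.
x_1 = (-2.4000 − 1.4000·(-0.0194))/5.0000 = -0.4746.

x = (-0.4746, -0.0194)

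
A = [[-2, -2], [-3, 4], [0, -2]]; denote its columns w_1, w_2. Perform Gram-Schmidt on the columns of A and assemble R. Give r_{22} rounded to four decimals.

r_{22} = 4.3677

e_1 = w_1/‖w_1‖ = (-2, -3, 0)/3.6056 = (-0.5547, -0.8321, 0.0000).
r_{12} = e_1·w_2 = -2.2188.
u_2 = w_2 + 2.2188·e_1 = (-3.2308, 2.1538, -2.0000).
r_{22} = ‖u_2‖ = 4.3677.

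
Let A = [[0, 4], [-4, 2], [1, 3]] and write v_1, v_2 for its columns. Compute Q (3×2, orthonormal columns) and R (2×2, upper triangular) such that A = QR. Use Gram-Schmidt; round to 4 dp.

e_1 = v_1/‖v_1‖ = (0, -4, 1)/4.1231 = (0.0000, -0.9701, 0.2425).
r_{12} = e_1·v_2 = -1.2127.
u_2 = v_2 + 1.2127·e_1 = (4.0000, 0.8235, 3.2941).
‖u_2‖ = 5.2468, so e_2 = (0.7624, 0.1570, 0.6278).

Q = [[0.0000, 0.7624], [-0.9701, 0.1570], [0.2425, 0.6278]], R = [[4.1231, -1.2127], [0.0000, 5.2468]]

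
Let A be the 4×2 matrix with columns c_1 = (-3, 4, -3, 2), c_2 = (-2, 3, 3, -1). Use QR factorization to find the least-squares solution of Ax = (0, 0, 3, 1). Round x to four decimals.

q_1 = c_1/‖c_1‖ = (-3, 4, -3, 2)/6.1644 = (-0.4867, 0.6489, -0.4867, 0.3244).
r_{12} = q_1·c_2 = 1.1355.
u_2 = c_2 − 1.1355·q_1 = (-1.4474, 2.2632, 3.5526, -1.3684).
‖u_2‖ = 4.6595, so q_2 = (-0.3106, 0.4857, 0.7625, -0.2937).
Qᵀb = (-1.1355, 1.9937).
Back-substitute: x_2 = 1.9937/4.6595 = 0.4279.
x_1 = (-1.1355 − 1.1355·0.4279)/6.1644 = -0.2630.

x = (-0.2630, 0.4279)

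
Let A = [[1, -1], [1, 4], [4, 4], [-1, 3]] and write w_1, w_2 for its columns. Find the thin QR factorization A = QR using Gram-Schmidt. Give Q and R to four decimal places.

q_1 = w_1/‖w_1‖ = (1, 1, 4, -1)/4.3589 = (0.2294, 0.2294, 0.9177, -0.2294).
r_{12} = q_1·w_2 = 3.6707.
u_2 = w_2 − 3.6707·q_1 = (-1.8421, 3.1579, 0.6316, 3.8421).
‖u_2‖ = 5.3410, so q_2 = (-0.3449, 0.5913, 0.1183, 0.7194).

Q = [[0.2294, -0.3449], [0.2294, 0.5913], [0.9177, 0.1183], [-0.2294, 0.7194]], R = [[4.3589, 3.6707], [0.0000, 5.3410]]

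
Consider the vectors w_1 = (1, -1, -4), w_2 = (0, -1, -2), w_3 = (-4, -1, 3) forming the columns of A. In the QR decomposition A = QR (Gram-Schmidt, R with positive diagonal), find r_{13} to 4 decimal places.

r_{13} = -3.5355

w_1 = (1, -1, -4); ‖w_1‖ = 4.2426, so q_1 = (0.2357, -0.2357, -0.9428).
r_{13} = q_1·w_3 = -3.5355.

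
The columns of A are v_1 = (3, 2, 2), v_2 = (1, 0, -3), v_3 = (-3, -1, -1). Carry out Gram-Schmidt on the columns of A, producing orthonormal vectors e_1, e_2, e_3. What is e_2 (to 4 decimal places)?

e_2 = (0.4970, 0.1147, -0.8602)

v_1 = (3, 2, 2); ‖v_1‖ = 4.1231, so e_1 = (0.7276, 0.4851, 0.4851).
e_1·v_2 = 0.7276·1 + 0.4851·0 + 0.4851·(-3) = -0.7276.
u_2 = v_2 + 0.7276·e_1 = (1.5294, 0.3529, -2.6471).
‖u_2‖ = 3.0774, so e_2 = (0.4970, 0.1147, -0.8602).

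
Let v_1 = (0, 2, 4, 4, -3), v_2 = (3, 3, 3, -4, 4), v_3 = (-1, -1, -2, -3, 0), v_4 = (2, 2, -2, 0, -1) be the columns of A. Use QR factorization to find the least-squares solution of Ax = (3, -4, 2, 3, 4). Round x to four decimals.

x = (-1.5391, -0.1127, -3.0573, -0.8703)

v_1 = (0, 2, 4, 4, -3); ‖v_1‖ = 6.7082, so e_1 = (0.0000, 0.2981, 0.5963, 0.5963, -0.4472).
e_1·v_2 = 0.0000·3 + 0.2981·3 + 0.5963·3 + 0.5963·(-4) + (-0.4472)·4 = -1.4907.
u_2 = v_2 + 1.4907·e_1 = (3.0000, 3.4444, 3.8889, -3.1111, 3.3333).
‖u_2‖ = 7.5351, so e_2 = (0.3981, 0.4571, 0.5161, -0.4129, 0.4424).
e_1·v_3 = 0.0000·(-1) + 0.2981·(-1) + 0.5963·(-2) + 0.5963·(-3) + (-0.4472)·0 = -3.2796; e_2·v_3 = 0.3981·(-1) + 0.4571·(-1) + 0.5161·(-2) + (-0.4129)·(-3) + 0.4424·0 = -0.6488.
u_3 = v_3 + 3.2796·e_1 + 0.6488·e_2 = (-0.7417, 0.2744, 0.2904, -1.3123, -1.1796).
‖u_3‖ = 1.9554, so e_3 = (-0.3793, 0.1403, 0.1485, -0.6711, -0.6033).
e_1·v_4 = 0.0000·2 + 0.2981·2 + 0.5963·(-2) + 0.5963·0 + (-0.4472)·(-1) = -0.1491; e_2·v_4 = 0.3981·2 + 0.4571·2 + 0.5161·(-2) + (-0.4129)·0 + 0.4424·(-1) = 0.2359; e_3·v_4 = (-0.3793)·2 + 0.1403·2 + 0.1485·(-2) + (-0.6711)·0 + (-0.6033)·(-1) = -0.1717.
u_4 = v_4 + 0.1491·e_1 − 0.2359·e_2 + 0.1717·e_3 = (1.8409, 1.9607, -2.0074, 0.0710, -1.2746).
‖u_4‖ = 3.5906, so e_4 = (0.5127, 0.5461, -0.5591, 0.0198, -0.3550).
Qᵀb = (0.0000, 0.9290, -5.8287, -3.1249).
Back-substitute: x_4 = -3.1249/3.5906 = -0.8703.
x_3 = (-5.8287 + 0.1717·(-0.8703))/1.9554 = -3.0573.
x_2 = (0.9290 + 0.6488·(-3.0573) − 0.2359·(-0.8703))/7.5351 = -0.1127.
x_1 = (0.0000 + 1.4907·(-0.1127) + 3.2796·(-3.0573) + 0.1491·(-0.8703))/6.7082 = -1.5391.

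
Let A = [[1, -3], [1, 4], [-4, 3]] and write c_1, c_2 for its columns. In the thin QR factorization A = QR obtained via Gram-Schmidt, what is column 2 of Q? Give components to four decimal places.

q_2 = (-0.4574, 0.8829, 0.1064)

c_1 = (1, 1, -4); ‖c_1‖ = 4.2426, so q_1 = (0.2357, 0.2357, -0.9428).
q_1·c_2 = 0.2357·(-3) + 0.2357·4 + (-0.9428)·3 = -2.5927.
u_2 = c_2 + 2.5927·q_1 = (-2.3889, 4.6111, 0.5556).
‖u_2‖ = 5.2228, so q_2 = (-0.4574, 0.8829, 0.1064).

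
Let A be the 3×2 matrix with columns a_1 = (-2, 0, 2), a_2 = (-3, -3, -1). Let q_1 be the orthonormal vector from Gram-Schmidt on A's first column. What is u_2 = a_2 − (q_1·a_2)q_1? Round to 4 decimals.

q_1 = a_1/‖a_1‖ = (-2, 0, 2)/2.8284 = (-0.7071, 0.0000, 0.7071).
r_{12} = q_1·a_2 = 1.4142.
u_2 = a_2 − 1.4142·q_1 = (-2.0000, -3.0000, -2.0000).

u_2 = (-2.0000, -3.0000, -2.0000)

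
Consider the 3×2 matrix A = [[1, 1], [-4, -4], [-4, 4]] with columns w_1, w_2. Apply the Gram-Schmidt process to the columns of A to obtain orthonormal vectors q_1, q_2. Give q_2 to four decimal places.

q_2 = (0.1689, -0.6755, 0.7177)

q_1 = w_1/‖w_1‖ = (1, -4, -4)/5.7446 = (0.1741, -0.6963, -0.6963).
r_{12} = q_1·w_2 = 0.1741.
u_2 = w_2 − 0.1741·q_1 = (0.9697, -3.8788, 4.1212).
‖u_2‖ = 5.7419, so q_2 = (0.1689, -0.6755, 0.7177).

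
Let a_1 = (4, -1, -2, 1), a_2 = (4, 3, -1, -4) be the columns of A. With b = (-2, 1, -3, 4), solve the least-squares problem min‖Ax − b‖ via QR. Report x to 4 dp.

a_1 = (4, -1, -2, 1); ‖a_1‖ = 4.6904, so q_1 = (0.8528, -0.2132, -0.4264, 0.2132).
q_1·a_2 = 0.8528·4 + (-0.2132)·3 + (-0.4264)·(-1) + 0.2132·(-4) = 2.3452.
u_2 = a_2 − 2.3452·q_1 = (2.0000, 3.5000, 0.0000, -4.5000).
‖u_2‖ = 6.0415, so q_2 = (0.3310, 0.5793, 0.0000, -0.7448).
Qᵀb = (0.2132, -3.0621).
Back-substitute: x_2 = -3.0621/6.0415 = -0.5068.
x_1 = (0.2132 − 2.3452·(-0.5068))/4.6904 = 0.2989.

x = (0.2989, -0.5068)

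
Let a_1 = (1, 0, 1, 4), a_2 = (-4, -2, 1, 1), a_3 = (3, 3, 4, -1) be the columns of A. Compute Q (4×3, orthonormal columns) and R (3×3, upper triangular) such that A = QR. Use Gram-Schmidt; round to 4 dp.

Q = [[0.2357, -0.8657, 0.0062], [0.0000, -0.4269, 0.3301], [0.2357, 0.2016, 0.9154], [0.9428, 0.1660, -0.2304]], R = [[4.2426, 0.2357, 0.7071], [0.0000, 4.6845, -3.2376], [0.0000, 0.0000, 4.9008]]

a_1 = (1, 0, 1, 4); ‖a_1‖ = 4.2426, so e_1 = (0.2357, 0.0000, 0.2357, 0.9428).
e_1·a_2 = 0.2357·(-4) + 0.0000·(-2) + 0.2357·1 + 0.9428·1 = 0.2357.
u_2 = a_2 − 0.2357·e_1 = (-4.0556, -2.0000, 0.9444, 0.7778).
‖u_2‖ = 4.6845, so e_2 = (-0.8657, -0.4269, 0.2016, 0.1660).
e_1·a_3 = 0.2357·3 + 0.0000·3 + 0.2357·4 + 0.9428·(-1) = 0.7071; e_2·a_3 = (-0.8657)·3 + (-0.4269)·3 + 0.2016·4 + 0.1660·(-1) = -3.2376.
u_3 = a_3 − 0.7071·e_1 + 3.2376·e_2 = (0.0304, 1.6177, 4.4861, -1.1291).
‖u_3‖ = 4.9008, so e_3 = (0.0062, 0.3301, 0.9154, -0.2304).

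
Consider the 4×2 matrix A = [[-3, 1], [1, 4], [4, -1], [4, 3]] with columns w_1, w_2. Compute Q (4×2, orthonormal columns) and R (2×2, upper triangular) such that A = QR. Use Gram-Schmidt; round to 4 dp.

Q = [[-0.4629, 0.3281], [0.1543, 0.7561], [0.6172, -0.3709], [0.6172, 0.4280]], R = [[6.4807, 1.3887], [0.0000, 5.0071]]

w_1 = (-3, 1, 4, 4); ‖w_1‖ = 6.4807, so e_1 = (-0.4629, 0.1543, 0.6172, 0.6172).
e_1·w_2 = (-0.4629)·1 + 0.1543·4 + 0.6172·(-1) + 0.6172·3 = 1.3887.
u_2 = w_2 − 1.3887·e_1 = (1.6429, 3.7857, -1.8571, 2.1429).
‖u_2‖ = 5.0071, so e_2 = (0.3281, 0.7561, -0.3709, 0.4280).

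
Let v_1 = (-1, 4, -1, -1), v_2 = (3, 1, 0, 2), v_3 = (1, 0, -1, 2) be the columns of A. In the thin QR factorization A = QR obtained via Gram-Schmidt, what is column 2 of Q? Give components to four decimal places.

q_2 = (0.7892, 0.3241, -0.0141, 0.5214)

v_1 = (-1, 4, -1, -1); ‖v_1‖ = 4.3589, so q_1 = (-0.2294, 0.9177, -0.2294, -0.2294).
q_1·v_2 = (-0.2294)·3 + 0.9177·1 + (-0.2294)·0 + (-0.2294)·2 = -0.2294.
u_2 = v_2 + 0.2294·q_1 = (2.9474, 1.2105, -0.0526, 1.9474).
‖u_2‖ = 3.7346, so q_2 = (0.7892, 0.3241, -0.0141, 0.5214).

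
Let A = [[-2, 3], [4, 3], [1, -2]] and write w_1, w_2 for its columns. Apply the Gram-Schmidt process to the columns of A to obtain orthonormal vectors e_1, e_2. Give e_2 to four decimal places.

e_2 = (0.7336, 0.4856, -0.4753)

e_1 = w_1/‖w_1‖ = (-2, 4, 1)/4.5826 = (-0.4364, 0.8729, 0.2182).
r_{12} = e_1·w_2 = 0.8729.
u_2 = w_2 − 0.8729·e_1 = (3.3810, 2.2381, -2.1905).
‖u_2‖ = 4.6085, so e_2 = (0.7336, 0.4856, -0.4753).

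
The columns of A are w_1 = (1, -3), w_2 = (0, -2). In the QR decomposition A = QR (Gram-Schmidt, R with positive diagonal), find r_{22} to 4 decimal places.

w_1 = (1, -3); ‖w_1‖ = 3.1623, so e_1 = (0.3162, -0.9487).
e_1·w_2 = 0.3162·0 + (-0.9487)·(-2) = 1.8974.
u_2 = w_2 − 1.8974·e_1 = (-0.6000, -0.2000).
r_{22} = ‖u_2‖ = 0.6325.

r_{22} = 0.6325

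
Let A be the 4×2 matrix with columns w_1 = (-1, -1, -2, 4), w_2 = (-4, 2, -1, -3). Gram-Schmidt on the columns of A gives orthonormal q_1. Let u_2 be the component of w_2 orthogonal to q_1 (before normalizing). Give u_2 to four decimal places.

w_1 = (-1, -1, -2, 4); ‖w_1‖ = 4.6904, so q_1 = (-0.2132, -0.2132, -0.4264, 0.8528).
q_1·w_2 = (-0.2132)·(-4) + (-0.2132)·2 + (-0.4264)·(-1) + 0.8528·(-3) = -1.7056.
u_2 = w_2 + 1.7056·q_1 = (-4.3636, 1.6364, -1.7273, -1.5455).

u_2 = (-4.3636, 1.6364, -1.7273, -1.5455)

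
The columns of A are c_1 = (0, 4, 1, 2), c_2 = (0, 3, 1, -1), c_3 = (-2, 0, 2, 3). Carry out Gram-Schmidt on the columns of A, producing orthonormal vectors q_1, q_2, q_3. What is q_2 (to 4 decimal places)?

q_2 = (0.0000, 0.3953, 0.2081, -0.8947)

c_1 = (0, 4, 1, 2); ‖c_1‖ = 4.5826, so q_1 = (0.0000, 0.8729, 0.2182, 0.4364).
q_1·c_2 = 0.0000·0 + 0.8729·3 + 0.2182·1 + 0.4364·(-1) = 2.4004.
u_2 = c_2 − 2.4004·q_1 = (0.0000, 0.9048, 0.4762, -2.0476).
‖u_2‖ = 2.2887, so q_2 = (0.0000, 0.3953, 0.2081, -0.8947).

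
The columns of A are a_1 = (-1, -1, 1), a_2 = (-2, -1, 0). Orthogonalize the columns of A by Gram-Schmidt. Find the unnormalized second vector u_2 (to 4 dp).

u_2 = (-1.0000, 0.0000, -1.0000)

e_1 = a_1/‖a_1‖ = (-1, -1, 1)/1.7321 = (-0.5774, -0.5774, 0.5774).
r_{12} = e_1·a_2 = 1.7321.
u_2 = a_2 − 1.7321·e_1 = (-1.0000, 0.0000, -1.0000).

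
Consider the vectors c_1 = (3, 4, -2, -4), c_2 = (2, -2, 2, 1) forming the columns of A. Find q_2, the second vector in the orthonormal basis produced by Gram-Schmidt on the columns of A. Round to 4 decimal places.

q_2 = (0.8123, -0.3384, 0.4738, 0.0338)

q_1 = c_1/‖c_1‖ = (3, 4, -2, -4)/6.7082 = (0.4472, 0.5963, -0.2981, -0.5963).
r_{12} = q_1·c_2 = -1.4907.
u_2 = c_2 + 1.4907·q_1 = (2.6667, -1.1111, 1.5556, 0.1111).
‖u_2‖ = 3.2830, so q_2 = (0.8123, -0.3384, 0.4738, 0.0338).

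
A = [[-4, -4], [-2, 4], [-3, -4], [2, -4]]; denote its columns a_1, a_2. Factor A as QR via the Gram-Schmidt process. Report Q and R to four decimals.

a_1 = (-4, -2, -3, 2); ‖a_1‖ = 5.7446, so q_1 = (-0.6963, -0.3482, -0.5222, 0.3482).
q_1·a_2 = (-0.6963)·(-4) + (-0.3482)·4 + (-0.5222)·(-4) + 0.3482·(-4) = 2.0889.
u_2 = a_2 − 2.0889·q_1 = (-2.5455, 4.7273, -2.9091, -4.7273).
‖u_2‖ = 7.7225, so q_2 = (-0.3296, 0.6121, -0.3767, -0.6121).

Q = [[-0.6963, -0.3296], [-0.3482, 0.6121], [-0.5222, -0.3767], [0.3482, -0.6121]], R = [[5.7446, 2.0889], [0.0000, 7.7225]]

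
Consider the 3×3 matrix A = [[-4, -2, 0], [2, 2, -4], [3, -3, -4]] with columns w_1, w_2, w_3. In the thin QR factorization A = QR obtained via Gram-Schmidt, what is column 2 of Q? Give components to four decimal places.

q_1 = w_1/‖w_1‖ = (-4, 2, 3)/5.3852 = (-0.7428, 0.3714, 0.5571).
r_{12} = q_1·w_2 = 0.5571.
u_2 = w_2 − 0.5571·q_1 = (-1.5862, 1.7931, -3.3103).
‖u_2‖ = 4.0853, so q_2 = (-0.3883, 0.4389, -0.8103).

q_2 = (-0.3883, 0.4389, -0.8103)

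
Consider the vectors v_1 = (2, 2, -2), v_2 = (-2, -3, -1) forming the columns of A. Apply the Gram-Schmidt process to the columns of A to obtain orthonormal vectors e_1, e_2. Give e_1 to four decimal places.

e_1 = (0.5774, 0.5774, -0.5774)

v_1 = (2, 2, -2); ‖v_1‖ = 3.4641, so e_1 = (0.5774, 0.5774, -0.5774).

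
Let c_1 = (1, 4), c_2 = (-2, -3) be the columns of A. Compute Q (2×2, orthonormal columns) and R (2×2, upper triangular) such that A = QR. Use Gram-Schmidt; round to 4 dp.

Q = [[0.2425, -0.9701], [0.9701, 0.2425]], R = [[4.1231, -3.3955], [0.0000, 1.2127]]

c_1 = (1, 4); ‖c_1‖ = 4.1231, so e_1 = (0.2425, 0.9701).
e_1·c_2 = 0.2425·(-2) + 0.9701·(-3) = -3.3955.
u_2 = c_2 + 3.3955·e_1 = (-1.1765, 0.2941).
‖u_2‖ = 1.2127, so e_2 = (-0.9701, 0.2425).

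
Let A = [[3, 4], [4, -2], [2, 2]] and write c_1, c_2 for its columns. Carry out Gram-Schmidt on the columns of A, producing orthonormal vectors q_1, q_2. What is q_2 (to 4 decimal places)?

q_1 = c_1/‖c_1‖ = (3, 4, 2)/5.3852 = (0.5571, 0.7428, 0.3714).
r_{12} = q_1·c_2 = 1.4856.
u_2 = c_2 − 1.4856·q_1 = (3.1724, -3.1034, 1.4483).
‖u_2‖ = 4.6683, so q_2 = (0.6796, -0.6648, 0.3102).

q_2 = (0.6796, -0.6648, 0.3102)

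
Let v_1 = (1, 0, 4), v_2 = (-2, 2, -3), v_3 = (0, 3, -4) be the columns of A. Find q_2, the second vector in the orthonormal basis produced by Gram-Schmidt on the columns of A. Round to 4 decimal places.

q_2 = (-0.5030, 0.8551, 0.1257)

v_1 = (1, 0, 4); ‖v_1‖ = 4.1231, so q_1 = (0.2425, 0.0000, 0.9701).
q_1·v_2 = 0.2425·(-2) + 0.0000·2 + 0.9701·(-3) = -3.3955.
u_2 = v_2 + 3.3955·q_1 = (-1.1765, 2.0000, 0.2941).
‖u_2‖ = 2.3389, so q_2 = (-0.5030, 0.8551, 0.1257).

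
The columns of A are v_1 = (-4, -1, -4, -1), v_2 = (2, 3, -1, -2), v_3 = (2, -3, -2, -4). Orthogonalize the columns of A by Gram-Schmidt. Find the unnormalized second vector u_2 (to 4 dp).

u_2 = (1.4118, 2.8529, -1.5882, -2.1471)

v_1 = (-4, -1, -4, -1); ‖v_1‖ = 5.8310, so q_1 = (-0.6860, -0.1715, -0.6860, -0.1715).
q_1·v_2 = (-0.6860)·2 + (-0.1715)·3 + (-0.6860)·(-1) + (-0.1715)·(-2) = -0.8575.
u_2 = v_2 + 0.8575·q_1 = (1.4118, 2.8529, -1.5882, -2.1471).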